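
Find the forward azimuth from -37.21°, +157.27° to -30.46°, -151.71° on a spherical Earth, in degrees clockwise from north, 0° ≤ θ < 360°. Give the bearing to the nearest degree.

96°

Δλ = -151.71 − 157.27 = -308.98°; wrapped into (−180°, 180°]: 51.02°.
θ = atan2( sin Δλ · cos φ₂ , cos φ₁ · sin φ₂ − sin φ₁ · cos φ₂ · cos Δλ )
  = atan2(0.67008, -0.07583) = 96.456° → normalised to [0°, 360°): 96.456°.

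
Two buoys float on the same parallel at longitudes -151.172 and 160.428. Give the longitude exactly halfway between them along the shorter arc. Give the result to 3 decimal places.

Signed shortest Δλ from -151.172° to +160.428° is -48.400°.
Midpoint longitude = -151.172° + (-48.400°)/2 = -151.172° − 24.200° = -175.372°.
(The naïve average (-151.172 + +160.428)/2 = 4.628° is on the wrong side of the globe.)

-175.372°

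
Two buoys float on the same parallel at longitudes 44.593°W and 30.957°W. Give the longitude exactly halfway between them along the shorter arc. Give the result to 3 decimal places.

Signed shortest Δλ from -44.593° to -30.957° is +13.636°.
Midpoint longitude = -44.593° + (+13.636°)/2 = -44.593° + 6.818° = -37.775°.

37.775°W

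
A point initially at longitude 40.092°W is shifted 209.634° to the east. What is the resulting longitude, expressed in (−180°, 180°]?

169.542°E

Start at -40.092°; shift +209.634° → +169.542°.
+169.542° already lies in (−180°, 180°].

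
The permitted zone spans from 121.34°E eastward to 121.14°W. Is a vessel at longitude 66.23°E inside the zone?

Band width going east from +121.34° to -121.14°: ((-121.14 − 121.34) mod 360) = 117.52°.
Offset of +66.23° east of the west edge: ((66.23 − 121.34) mod 360) = 304.89°.
304.89° > 117.52° ⇒ outside.

No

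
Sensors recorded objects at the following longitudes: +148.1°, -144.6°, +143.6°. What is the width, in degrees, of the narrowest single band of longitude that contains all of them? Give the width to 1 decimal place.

Sort the longitudes: -144.6°, +143.6°, +148.1°.
Eastward gaps between consecutive values (wrapping around): 288.2°, 4.5°, 67.3°.
Largest gap = 288.2° ⇒ minimal covering band is its complement: 360° − 288.2° = 71.8°.
Band runs from +143.6° eastward to -144.6°, crossing the antimeridian.

71.8°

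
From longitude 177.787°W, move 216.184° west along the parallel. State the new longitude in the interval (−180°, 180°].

Start at -177.787°; shift −216.184° → -393.971°.
-393.971° lies outside (−180°, 180°]; add 360° → -33.971°.

33.971°W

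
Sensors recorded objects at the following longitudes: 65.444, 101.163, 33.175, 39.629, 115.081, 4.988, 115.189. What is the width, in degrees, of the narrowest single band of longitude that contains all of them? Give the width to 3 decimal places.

110.201°

Sort the longitudes: +4.988°, +33.175°, +39.629°, +65.444°, +101.163°, +115.081°, +115.189°.
Eastward gaps between consecutive values (wrapping around): 28.187°, 6.454°, 25.815°, 35.719°, 13.918°, 0.108°, 249.799°.
Largest gap = 249.799° ⇒ minimal covering band is its complement: 360° − 249.799° = 110.201°.
Band runs from +4.988° eastward to +115.189°.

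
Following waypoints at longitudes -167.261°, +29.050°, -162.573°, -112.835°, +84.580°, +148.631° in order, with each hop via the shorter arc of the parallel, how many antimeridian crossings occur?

3

Leg 1: -167.261° → +29.050°, shortest Δλ = -163.689° (west) — crosses 180°.
Leg 2: +29.050° → -162.573°, shortest Δλ = 168.377° (east) — crosses 180°.
Leg 3: -162.573° → -112.835°, shortest Δλ = 49.738° (east) — does not cross 180°.
Leg 4: -112.835° → +84.580°, shortest Δλ = -162.585° (west) — crosses 180°.
Leg 5: +84.580° → +148.631°, shortest Δλ = 64.051° (east) — does not cross 180°.
Total crossings: 3.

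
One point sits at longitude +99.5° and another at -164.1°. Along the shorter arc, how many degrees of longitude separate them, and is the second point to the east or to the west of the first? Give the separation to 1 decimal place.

96.4° east

Raw difference: -164.1 − 99.5 = -263.6°.
Normalise into (−180°, 180°]: -263.6° + 360° = 96.4°.
Positive ⇒ the second point lies to the east; separation 96.4°.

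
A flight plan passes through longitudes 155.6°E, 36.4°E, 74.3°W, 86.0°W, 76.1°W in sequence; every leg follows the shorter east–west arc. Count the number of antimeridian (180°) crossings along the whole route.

0

Leg 1: +155.6° → +36.4°, shortest Δλ = -119.2° (west) — does not cross 180°.
Leg 2: +36.4° → -74.3°, shortest Δλ = -110.7° (west) — does not cross 180°.
Leg 3: -74.3° → -86.0°, shortest Δλ = -11.7° (west) — does not cross 180°.
Leg 4: -86.0° → -76.1°, shortest Δλ = 9.9° (east) — does not cross 180°.
Total crossings: 0.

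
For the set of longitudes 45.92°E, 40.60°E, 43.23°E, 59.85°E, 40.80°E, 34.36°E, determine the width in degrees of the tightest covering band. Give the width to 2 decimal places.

25.49°

Sort the longitudes: +34.36°, +40.60°, +40.80°, +43.23°, +45.92°, +59.85°.
Eastward gaps between consecutive values (wrapping around): 6.24°, 0.20°, 2.43°, 2.69°, 13.93°, 334.51°.
Largest gap = 334.51° ⇒ minimal covering band is its complement: 360° − 334.51° = 25.49°.
Band runs from +34.36° eastward to +59.85°.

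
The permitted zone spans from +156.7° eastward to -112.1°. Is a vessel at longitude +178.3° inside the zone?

Yes

Band width going east from +156.7° to -112.1°: ((-112.1 − 156.7) mod 360) = 91.2°.
Offset of +178.3° east of the west edge: ((178.3 − 156.7) mod 360) = 21.6°.
21.6° ≤ 91.2° ⇒ inside.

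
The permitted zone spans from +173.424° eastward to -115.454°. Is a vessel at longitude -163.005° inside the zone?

Yes

Band width going east from +173.424° to -115.454°: ((-115.454 − 173.424) mod 360) = 71.122°.
Offset of -163.005° east of the west edge: ((-163.005 − 173.424) mod 360) = 23.571°.
23.571° ≤ 71.122° ⇒ inside.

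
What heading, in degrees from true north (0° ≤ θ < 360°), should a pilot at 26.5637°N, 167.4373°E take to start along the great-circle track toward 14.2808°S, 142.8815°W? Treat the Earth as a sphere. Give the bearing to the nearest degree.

124°

Δλ = -142.8815 − 167.4373 = -310.3188°; wrapped into (−180°, 180°]: 49.6812°.
θ = atan2( sin Δλ · cos φ₂ , cos φ₁ · sin φ₂ − sin φ₁ · cos φ₂ · cos Δλ )
  = atan2(0.73889, -0.50104) = 124.141° → normalised to [0°, 360°): 124.141°.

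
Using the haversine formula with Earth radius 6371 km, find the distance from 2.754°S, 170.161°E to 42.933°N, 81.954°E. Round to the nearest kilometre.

10070 km

Δλ = 81.954 − 170.161 = -88.207°.
Δφ = 42.933 − -2.754 = 45.687°.
a = sin²(Δφ/2) + cos φ₁ · cos φ₂ · sin²(Δλ/2) = 0.504923.
c = 2·atan2(√a, √(1−a)) = 1.58064 rad → d = 6371·c ≈ 10070.27 km.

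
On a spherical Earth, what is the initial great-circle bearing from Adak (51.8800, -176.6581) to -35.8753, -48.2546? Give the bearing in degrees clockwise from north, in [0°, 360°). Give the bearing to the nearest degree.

Δλ = -48.2546 − -176.6581 = 128.4035°.
θ = atan2( sin Δλ · cos φ₂ , cos φ₁ · sin φ₂ − sin φ₁ · cos φ₂ · cos Δλ )
  = atan2(0.63499, 0.03424) = 86.914° → normalised to [0°, 360°): 86.914°.

87°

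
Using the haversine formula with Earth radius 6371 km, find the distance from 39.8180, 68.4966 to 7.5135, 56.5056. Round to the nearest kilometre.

Δλ = 56.5056 − 68.4966 = -11.9910°.
Δφ = 7.5135 − 39.8180 = -32.3045°.
a = sin²(Δφ/2) + cos φ₁ · cos φ₂ · sin²(Δλ/2) = 0.085698.
c = 2·atan2(√a, √(1−a)) = 0.59419 rad → d = 6371·c ≈ 3785.56 km.

3786 km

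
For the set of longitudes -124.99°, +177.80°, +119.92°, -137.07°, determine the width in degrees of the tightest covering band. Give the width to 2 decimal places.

115.09°

Sort the longitudes: -137.07°, -124.99°, +119.92°, +177.80°.
Eastward gaps between consecutive values (wrapping around): 12.08°, 244.91°, 57.88°, 45.13°.
Largest gap = 244.91° ⇒ minimal covering band is its complement: 360° − 244.91° = 115.09°.
Band runs from +119.92° eastward to -124.99°, crossing the antimeridian.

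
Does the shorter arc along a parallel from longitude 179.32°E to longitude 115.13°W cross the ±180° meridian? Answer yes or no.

Naïve |-115.13 − 179.32| = 294.45° > 180°, so the shorter arc goes the other way round — across 180°.
Signed shortest Δλ = ((-115.13 − 179.32 + 180) mod 360) − 180 = 65.55°.
Going east by 65.55° from +179.32° passes through 180° before reaching -115.13°.

Yes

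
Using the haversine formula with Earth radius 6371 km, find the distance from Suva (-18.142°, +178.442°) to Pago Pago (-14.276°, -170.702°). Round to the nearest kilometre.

Δλ = -170.702 − 178.442 = -349.144°; wrapped into (−180°, 180°]: 10.856°.
Δφ = -14.276 − -18.142 = 3.866°.
a = sin²(Δφ/2) + cos φ₁ · cos φ₂ · sin²(Δλ/2) = 0.009379.
c = 2·atan2(√a, √(1−a)) = 0.19399 rad → d = 6371·c ≈ 1235.91 km.

1236 km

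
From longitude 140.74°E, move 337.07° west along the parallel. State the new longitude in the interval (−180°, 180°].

163.67°E

Start at +140.74°; shift −337.07° → -196.33°.
-196.33° lies outside (−180°, 180°]; add 360° → +163.67°.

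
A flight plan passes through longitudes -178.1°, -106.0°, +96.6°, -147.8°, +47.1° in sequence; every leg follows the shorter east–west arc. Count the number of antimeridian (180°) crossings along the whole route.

Leg 1: -178.1° → -106.0°, shortest Δλ = 72.1° (east) — does not cross 180°.
Leg 2: -106.0° → +96.6°, shortest Δλ = -157.4° (west) — crosses 180°.
Leg 3: +96.6° → -147.8°, shortest Δλ = 115.6° (east) — crosses 180°.
Leg 4: -147.8° → +47.1°, shortest Δλ = -165.1° (west) — crosses 180°.
Total crossings: 3.

3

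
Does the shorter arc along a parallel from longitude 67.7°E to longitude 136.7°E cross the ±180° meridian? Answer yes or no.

Signed shortest Δλ = ((136.7 − 67.7 + 180) mod 360) − 180 = 69.0°.
Going east by 69.0° from +67.7° reaches +136.7° without touching 180°.

No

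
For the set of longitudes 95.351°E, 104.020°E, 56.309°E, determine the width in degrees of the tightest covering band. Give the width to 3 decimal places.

47.711°

Sort the longitudes: +56.309°, +95.351°, +104.020°.
Eastward gaps between consecutive values (wrapping around): 39.042°, 8.669°, 312.289°.
Largest gap = 312.289° ⇒ minimal covering band is its complement: 360° − 312.289° = 47.711°.
Band runs from +56.309° eastward to +104.020°.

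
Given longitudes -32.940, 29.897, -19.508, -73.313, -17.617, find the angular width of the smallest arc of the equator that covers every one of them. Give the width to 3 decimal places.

Sort the longitudes: -73.313°, -32.940°, -19.508°, -17.617°, +29.897°.
Eastward gaps between consecutive values (wrapping around): 40.373°, 13.432°, 1.891°, 47.514°, 256.790°.
Largest gap = 256.790° ⇒ minimal covering band is its complement: 360° − 256.790° = 103.210°.
Band runs from -73.313° eastward to +29.897°.

103.210°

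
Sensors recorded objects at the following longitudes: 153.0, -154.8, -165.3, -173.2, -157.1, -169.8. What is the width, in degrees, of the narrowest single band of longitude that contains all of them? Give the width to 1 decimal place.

Sort the longitudes: -173.2°, -169.8°, -165.3°, -157.1°, -154.8°, +153.0°.
Eastward gaps between consecutive values (wrapping around): 3.4°, 4.5°, 8.2°, 2.3°, 307.8°, 33.8°.
Largest gap = 307.8° ⇒ minimal covering band is its complement: 360° − 307.8° = 52.2°.
Band runs from +153.0° eastward to -154.8°, crossing the antimeridian.

52.2°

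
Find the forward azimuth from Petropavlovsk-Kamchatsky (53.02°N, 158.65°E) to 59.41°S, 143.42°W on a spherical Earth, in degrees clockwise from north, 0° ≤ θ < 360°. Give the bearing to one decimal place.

149.6°

Δλ = -143.42 − 158.65 = -302.07°; wrapped into (−180°, 180°]: 57.93°.
θ = atan2( sin Δλ · cos φ₂ , cos φ₁ · sin φ₂ − sin φ₁ · cos φ₂ · cos Δλ )
  = atan2(0.43123, -0.73367) = 149.554° → normalised to [0°, 360°): 149.554°.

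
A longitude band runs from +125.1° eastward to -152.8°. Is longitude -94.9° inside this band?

No

Band width going east from +125.1° to -152.8°: ((-152.8 − 125.1) mod 360) = 82.1°.
Offset of -94.9° east of the west edge: ((-94.9 − 125.1) mod 360) = 140.0°.
140.0° > 82.1° ⇒ outside.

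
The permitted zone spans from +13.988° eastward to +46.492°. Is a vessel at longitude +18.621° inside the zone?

Yes

Band width going east from +13.988° to +46.492°: ((46.492 − 13.988) mod 360) = 32.504°.
Offset of +18.621° east of the west edge: ((18.621 − 13.988) mod 360) = 4.633°.
4.633° ≤ 32.504° ⇒ inside.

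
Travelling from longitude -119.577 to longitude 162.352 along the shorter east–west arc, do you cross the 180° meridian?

Yes

Naïve |162.352 − -119.577| = 281.929° > 180°, so the shorter arc goes the other way round — across 180°.
Signed shortest Δλ = ((162.352 − -119.577 + 180) mod 360) − 180 = -78.071°.
Going west by 78.071° from -119.577° passes through 180° before reaching +162.352°.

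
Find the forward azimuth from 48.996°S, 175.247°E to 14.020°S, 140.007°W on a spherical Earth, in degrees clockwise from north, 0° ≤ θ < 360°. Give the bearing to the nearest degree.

Δλ = -140.007 − 175.247 = -315.254°; wrapped into (−180°, 180°]: 44.746°.
θ = atan2( sin Δλ · cos φ₂ , cos φ₁ · sin φ₂ − sin φ₁ · cos φ₂ · cos Δλ )
  = atan2(0.68299, 0.36107) = 62.136° → normalised to [0°, 360°): 62.136°.

62°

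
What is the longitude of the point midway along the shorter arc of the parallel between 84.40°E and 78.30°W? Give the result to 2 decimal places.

Signed shortest Δλ from +84.40° to -78.30° is -162.70°.
Midpoint longitude = +84.40° + (-162.70°)/2 = +84.40° − 81.35° = +3.05°.

3.05°E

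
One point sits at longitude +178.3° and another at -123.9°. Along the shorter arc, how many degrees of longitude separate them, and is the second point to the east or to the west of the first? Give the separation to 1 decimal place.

57.8° east

Raw difference: -123.9 − 178.3 = -302.2°.
Normalise into (−180°, 180°]: -302.2° + 360° = 57.8°.
Positive ⇒ the second point lies to the east; separation 57.8°.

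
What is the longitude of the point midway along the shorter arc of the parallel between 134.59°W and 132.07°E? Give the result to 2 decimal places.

Signed shortest Δλ from -134.59° to +132.07° is -93.34°.
Midpoint longitude = -134.59° + (-93.34°)/2 = -134.59° − 46.67° = -181.26°.
Normalise into (−180°, 180°]: +178.74°.
(The naïve average (-134.59 + +132.07)/2 = -1.26° is on the wrong side of the globe.)

178.74°E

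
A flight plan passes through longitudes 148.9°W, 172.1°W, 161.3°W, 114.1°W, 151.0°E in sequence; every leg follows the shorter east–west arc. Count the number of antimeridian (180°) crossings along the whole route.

Leg 1: -148.9° → -172.1°, shortest Δλ = -23.2° (west) — does not cross 180°.
Leg 2: -172.1° → -161.3°, shortest Δλ = 10.8° (east) — does not cross 180°.
Leg 3: -161.3° → -114.1°, shortest Δλ = 47.2° (east) — does not cross 180°.
Leg 4: -114.1° → +151.0°, shortest Δλ = -94.9° (west) — crosses 180°.
Total crossings: 1.

1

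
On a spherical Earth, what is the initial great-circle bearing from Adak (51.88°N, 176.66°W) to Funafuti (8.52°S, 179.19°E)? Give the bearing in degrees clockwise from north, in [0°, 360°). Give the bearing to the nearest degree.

185°

Δλ = 179.19 − -176.66 = 355.85°; wrapped into (−180°, 180°]: -4.15°.
θ = atan2( sin Δλ · cos φ₂ , cos φ₁ · sin φ₂ − sin φ₁ · cos φ₂ · cos Δλ )
  = atan2(-0.07157, -0.86745) = -175.284° → normalised to [0°, 360°): 184.716°.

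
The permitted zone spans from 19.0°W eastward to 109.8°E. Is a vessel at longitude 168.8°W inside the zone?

Band width going east from -19.0° to +109.8°: ((109.8 − -19.0) mod 360) = 128.8°.
Offset of -168.8° east of the west edge: ((-168.8 − -19.0) mod 360) = 210.2°.
210.2° > 128.8° ⇒ outside.

No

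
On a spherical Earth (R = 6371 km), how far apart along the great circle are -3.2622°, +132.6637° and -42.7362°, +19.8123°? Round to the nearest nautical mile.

Δλ = 19.8123 − 132.6637 = -112.8514°.
Δφ = -42.7362 − -3.2622 = -39.4740°.
a = sin²(Δφ/2) + cos φ₁ · cos φ₂ · sin²(Δλ/2) = 0.623076.
c = 2·atan2(√a, √(1−a)) = 1.81950 rad → d = 6371·c ≈ 11592.07 km ≈ 6259.21 nmi.

6259 nmi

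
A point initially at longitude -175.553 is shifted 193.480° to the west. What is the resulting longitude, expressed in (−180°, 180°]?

Start at -175.553°; shift −193.480° → -369.033°.
-369.033° lies outside (−180°, 180°]; add 360° → -9.033°.

-9.033°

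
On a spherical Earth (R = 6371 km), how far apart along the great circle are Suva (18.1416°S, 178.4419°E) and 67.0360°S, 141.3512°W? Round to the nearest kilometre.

Δλ = -141.3512 − 178.4419 = -319.7931°; wrapped into (−180°, 180°]: 40.2069°.
Δφ = -67.0360 − -18.1416 = -48.8944°.
a = sin²(Δφ/2) + cos φ₁ · cos φ₂ · sin²(Δλ/2) = 0.215077.
c = 2·atan2(√a, √(1−a)) = 0.96448 rad → d = 6371·c ≈ 6144.69 km.

6145 km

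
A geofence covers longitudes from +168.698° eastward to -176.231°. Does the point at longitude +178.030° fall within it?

Yes

Band width going east from +168.698° to -176.231°: ((-176.231 − 168.698) mod 360) = 15.071°.
Offset of +178.030° east of the west edge: ((178.030 − 168.698) mod 360) = 9.332°.
9.332° ≤ 15.071° ⇒ inside.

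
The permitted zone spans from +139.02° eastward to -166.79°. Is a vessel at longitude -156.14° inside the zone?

Band width going east from +139.02° to -166.79°: ((-166.79 − 139.02) mod 360) = 54.19°.
Offset of -156.14° east of the west edge: ((-156.14 − 139.02) mod 360) = 64.84°.
64.84° > 54.19° ⇒ outside.

No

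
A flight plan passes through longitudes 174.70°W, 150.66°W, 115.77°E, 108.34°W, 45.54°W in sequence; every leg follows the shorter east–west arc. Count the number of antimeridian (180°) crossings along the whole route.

Leg 1: -174.70° → -150.66°, shortest Δλ = 24.04° (east) — does not cross 180°.
Leg 2: -150.66° → +115.77°, shortest Δλ = -93.57° (west) — crosses 180°.
Leg 3: +115.77° → -108.34°, shortest Δλ = 135.89° (east) — crosses 180°.
Leg 4: -108.34° → -45.54°, shortest Δλ = 62.8° (east) — does not cross 180°.
Total crossings: 2.

2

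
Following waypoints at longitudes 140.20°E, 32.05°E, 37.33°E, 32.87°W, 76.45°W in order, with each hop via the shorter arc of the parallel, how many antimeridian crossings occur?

Leg 1: +140.20° → +32.05°, shortest Δλ = -108.15° (west) — does not cross 180°.
Leg 2: +32.05° → +37.33°, shortest Δλ = 5.28° (east) — does not cross 180°.
Leg 3: +37.33° → -32.87°, shortest Δλ = -70.2° (west) — does not cross 180°.
Leg 4: -32.87° → -76.45°, shortest Δλ = -43.58° (west) — does not cross 180°.
Total crossings: 0.

0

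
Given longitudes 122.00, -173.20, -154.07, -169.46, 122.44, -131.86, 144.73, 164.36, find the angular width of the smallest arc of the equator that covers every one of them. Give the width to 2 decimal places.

Sort the longitudes: -173.20°, -169.46°, -154.07°, -131.86°, +122.00°, +122.44°, +144.73°, +164.36°.
Eastward gaps between consecutive values (wrapping around): 3.74°, 15.39°, 22.21°, 253.86°, 0.44°, 22.29°, 19.63°, 22.44°.
Largest gap = 253.86° ⇒ minimal covering band is its complement: 360° − 253.86° = 106.14°.
Band runs from +122.00° eastward to -131.86°, crossing the antimeridian.

106.14°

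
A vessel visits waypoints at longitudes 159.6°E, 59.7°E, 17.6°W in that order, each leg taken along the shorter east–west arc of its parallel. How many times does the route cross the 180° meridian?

0

Leg 1: +159.6° → +59.7°, shortest Δλ = -99.9° (west) — does not cross 180°.
Leg 2: +59.7° → -17.6°, shortest Δλ = -77.3° (west) — does not cross 180°.
Total crossings: 0.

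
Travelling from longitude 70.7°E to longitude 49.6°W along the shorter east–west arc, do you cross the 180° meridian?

No

Signed shortest Δλ = ((-49.6 − 70.7 + 180) mod 360) − 180 = -120.3°.
Going west by 120.3° from +70.7° reaches -49.6° without touching 180°.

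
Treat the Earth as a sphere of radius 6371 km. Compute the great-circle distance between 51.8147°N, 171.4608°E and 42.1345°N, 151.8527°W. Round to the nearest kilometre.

Δλ = -151.8527 − 171.4608 = -323.3135°; wrapped into (−180°, 180°]: 36.6865°.
Δφ = 42.1345 − 51.8147 = -9.6802°.
a = sin²(Δφ/2) + cos φ₁ · cos φ₂ · sin²(Δλ/2) = 0.052524.
c = 2·atan2(√a, √(1−a)) = 0.46247 rad → d = 6371·c ≈ 2946.42 km.

2946 km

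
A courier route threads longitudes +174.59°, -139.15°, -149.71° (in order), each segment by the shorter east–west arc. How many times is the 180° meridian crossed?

Leg 1: +174.59° → -139.15°, shortest Δλ = 46.26° (east) — crosses 180°.
Leg 2: -139.15° → -149.71°, shortest Δλ = -10.56° (west) — does not cross 180°.
Total crossings: 1.

1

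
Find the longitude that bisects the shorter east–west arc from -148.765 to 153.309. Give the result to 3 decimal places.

-177.728°

Signed shortest Δλ from -148.765° to +153.309° is -57.926°.
Midpoint longitude = -148.765° + (-57.926°)/2 = -148.765° − 28.963° = -177.728°.
(The naïve average (-148.765 + +153.309)/2 = 2.272° is on the wrong side of the globe.)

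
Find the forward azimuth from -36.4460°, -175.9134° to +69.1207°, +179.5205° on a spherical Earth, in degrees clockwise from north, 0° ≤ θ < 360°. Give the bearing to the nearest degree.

Δλ = 179.5205 − -175.9134 = 355.4339°; wrapped into (−180°, 180°]: -4.5661°.
θ = atan2( sin Δλ · cos φ₂ , cos φ₁ · sin φ₂ − sin φ₁ · cos φ₂ · cos Δλ )
  = atan2(-0.02837, 0.96265) = -1.688° → normalised to [0°, 360°): 358.312°.

358°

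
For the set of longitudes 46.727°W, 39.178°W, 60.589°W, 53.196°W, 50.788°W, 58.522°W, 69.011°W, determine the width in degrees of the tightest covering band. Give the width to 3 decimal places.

29.833°

Sort the longitudes: -69.011°, -60.589°, -58.522°, -53.196°, -50.788°, -46.727°, -39.178°.
Eastward gaps between consecutive values (wrapping around): 8.422°, 2.067°, 5.326°, 2.408°, 4.061°, 7.549°, 330.167°.
Largest gap = 330.167° ⇒ minimal covering band is its complement: 360° − 330.167° = 29.833°.
Band runs from -69.011° eastward to -39.178°.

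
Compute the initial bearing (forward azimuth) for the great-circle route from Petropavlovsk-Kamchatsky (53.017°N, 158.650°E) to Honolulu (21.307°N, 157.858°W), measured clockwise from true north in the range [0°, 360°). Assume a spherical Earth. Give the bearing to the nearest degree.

Δλ = -157.858 − 158.650 = -316.508°; wrapped into (−180°, 180°]: 43.492°.
θ = atan2( sin Δλ · cos φ₂ , cos φ₁ · sin φ₂ − sin φ₁ · cos φ₂ · cos Δλ )
  = atan2(0.64121, -0.32131) = 116.616° → normalised to [0°, 360°): 116.616°.

117°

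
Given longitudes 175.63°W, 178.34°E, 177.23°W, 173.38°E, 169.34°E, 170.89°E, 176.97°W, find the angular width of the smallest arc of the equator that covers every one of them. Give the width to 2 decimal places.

Sort the longitudes: -177.23°, -176.97°, -175.63°, +169.34°, +170.89°, +173.38°, +178.34°.
Eastward gaps between consecutive values (wrapping around): 0.26°, 1.34°, 344.97°, 1.55°, 2.49°, 4.96°, 4.43°.
Largest gap = 344.97° ⇒ minimal covering band is its complement: 360° − 344.97° = 15.03°.
Band runs from +169.34° eastward to -175.63°, crossing the antimeridian.

15.03°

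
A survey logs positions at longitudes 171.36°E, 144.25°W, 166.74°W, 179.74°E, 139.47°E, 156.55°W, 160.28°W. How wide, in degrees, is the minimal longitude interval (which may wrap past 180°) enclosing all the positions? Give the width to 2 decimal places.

76.28°

Sort the longitudes: -166.74°, -160.28°, -156.55°, -144.25°, +139.47°, +171.36°, +179.74°.
Eastward gaps between consecutive values (wrapping around): 6.46°, 3.73°, 12.30°, 283.72°, 31.89°, 8.38°, 13.52°.
Largest gap = 283.72° ⇒ minimal covering band is its complement: 360° − 283.72° = 76.28°.
Band runs from +139.47° eastward to -144.25°, crossing the antimeridian.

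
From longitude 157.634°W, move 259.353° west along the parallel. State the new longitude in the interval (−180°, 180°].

Start at -157.634°; shift −259.353° → -416.987°.
-416.987° lies outside (−180°, 180°]; add 360° → -56.987°.

56.987°W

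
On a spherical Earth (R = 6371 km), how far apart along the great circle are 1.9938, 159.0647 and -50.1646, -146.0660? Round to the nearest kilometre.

Δλ = -146.0660 − 159.0647 = -305.1307°; wrapped into (−180°, 180°]: 54.8693°.
Δφ = -50.1646 − 1.9938 = -52.1584°.
a = sin²(Δφ/2) + cos φ₁ · cos φ₂ · sin²(Δλ/2) = 0.329159.
c = 2·atan2(√a, √(1−a)) = 1.22209 rad → d = 6371·c ≈ 7785.94 km.

7786 km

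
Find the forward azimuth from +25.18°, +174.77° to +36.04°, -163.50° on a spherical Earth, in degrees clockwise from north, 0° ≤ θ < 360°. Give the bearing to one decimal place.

Δλ = -163.50 − 174.77 = -338.27°; wrapped into (−180°, 180°]: 21.73°.
θ = atan2( sin Δλ · cos φ₂ , cos φ₁ · sin φ₂ − sin φ₁ · cos φ₂ · cos Δλ )
  = atan2(0.29937, 0.21286) = 54.587° → normalised to [0°, 360°): 54.587°.

54.6°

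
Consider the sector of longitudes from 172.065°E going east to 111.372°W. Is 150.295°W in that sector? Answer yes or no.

Band width going east from +172.065° to -111.372°: ((-111.372 − 172.065) mod 360) = 76.563°.
Offset of -150.295° east of the west edge: ((-150.295 − 172.065) mod 360) = 37.640°.
37.640° ≤ 76.563° ⇒ inside.

Yes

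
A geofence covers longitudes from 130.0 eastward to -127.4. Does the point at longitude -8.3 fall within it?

Band width going east from +130.0° to -127.4°: ((-127.4 − 130.0) mod 360) = 102.6°.
Offset of -8.3° east of the west edge: ((-8.3 − 130.0) mod 360) = 221.7°.
221.7° > 102.6° ⇒ outside.

No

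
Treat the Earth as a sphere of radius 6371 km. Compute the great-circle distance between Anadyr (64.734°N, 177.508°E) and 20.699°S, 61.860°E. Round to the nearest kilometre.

Δλ = 61.860 − 177.508 = -115.648°.
Δφ = -20.699 − 64.734 = -85.433°.
a = sin²(Δφ/2) + cos φ₁ · cos φ₂ · sin²(Δλ/2) = 0.746233.
c = 2·atan2(√a, √(1−a)) = 2.08572 rad → d = 6371·c ≈ 13288.10 km.

13288 km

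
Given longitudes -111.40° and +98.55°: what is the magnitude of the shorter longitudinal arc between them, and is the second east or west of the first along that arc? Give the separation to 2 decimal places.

150.05° west

Raw difference: 98.55 − -111.40 = 209.95°.
Normalise into (−180°, 180°]: 209.95° − 360° = -150.05°.
Negative ⇒ the second point lies to the west; separation 150.05°.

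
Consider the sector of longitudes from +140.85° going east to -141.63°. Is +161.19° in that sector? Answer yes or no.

Band width going east from +140.85° to -141.63°: ((-141.63 − 140.85) mod 360) = 77.52°.
Offset of +161.19° east of the west edge: ((161.19 − 140.85) mod 360) = 20.34°.
20.34° ≤ 77.52° ⇒ inside.

Yes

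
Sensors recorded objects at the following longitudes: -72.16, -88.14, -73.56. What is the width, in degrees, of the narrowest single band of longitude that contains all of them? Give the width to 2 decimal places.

Sort the longitudes: -88.14°, -73.56°, -72.16°.
Eastward gaps between consecutive values (wrapping around): 14.58°, 1.40°, 344.02°.
Largest gap = 344.02° ⇒ minimal covering band is its complement: 360° − 344.02° = 15.98°.
Band runs from -88.14° eastward to -72.16°.

15.98°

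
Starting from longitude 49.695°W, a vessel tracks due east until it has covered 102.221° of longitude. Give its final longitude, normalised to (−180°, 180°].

Start at -49.695°; shift +102.221° → +52.526°.
+52.526° already lies in (−180°, 180°].

52.526°E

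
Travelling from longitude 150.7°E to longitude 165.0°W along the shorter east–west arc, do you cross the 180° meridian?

Naïve |-165.0 − 150.7| = 315.7° > 180°, so the shorter arc goes the other way round — across 180°.
Signed shortest Δλ = ((-165.0 − 150.7 + 180) mod 360) − 180 = 44.3°.
Going east by 44.3° from +150.7° passes through 180° before reaching -165.0°.

Yes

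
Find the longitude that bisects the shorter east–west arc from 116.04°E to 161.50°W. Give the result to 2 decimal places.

Signed shortest Δλ from +116.04° to -161.50° is +82.46°.
Midpoint longitude = +116.04° + (+82.46°)/2 = +116.04° + 41.23° = +157.27°.
(The naïve average (+116.04 + -161.50)/2 = -22.73° is on the wrong side of the globe.)

157.27°E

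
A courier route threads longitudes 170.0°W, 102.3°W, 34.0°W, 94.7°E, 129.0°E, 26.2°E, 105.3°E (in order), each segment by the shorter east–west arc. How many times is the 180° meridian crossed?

0

Leg 1: -170.0° → -102.3°, shortest Δλ = 67.7° (east) — does not cross 180°.
Leg 2: -102.3° → -34.0°, shortest Δλ = 68.3° (east) — does not cross 180°.
Leg 3: -34.0° → +94.7°, shortest Δλ = 128.7° (east) — does not cross 180°.
Leg 4: +94.7° → +129.0°, shortest Δλ = 34.3° (east) — does not cross 180°.
Leg 5: +129.0° → +26.2°, shortest Δλ = -102.8° (west) — does not cross 180°.
Leg 6: +26.2° → +105.3°, shortest Δλ = 79.1° (east) — does not cross 180°.
Total crossings: 0.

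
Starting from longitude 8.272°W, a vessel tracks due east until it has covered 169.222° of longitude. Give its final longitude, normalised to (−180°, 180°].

160.950°E

Start at -8.272°; shift +169.222° → +160.950°.
+160.950° already lies in (−180°, 180°].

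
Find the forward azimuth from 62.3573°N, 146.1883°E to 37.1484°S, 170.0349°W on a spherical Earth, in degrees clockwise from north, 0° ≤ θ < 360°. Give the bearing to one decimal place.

145.1°

Δλ = -170.0349 − 146.1883 = -316.2232°; wrapped into (−180°, 180°]: 43.7768°.
θ = atan2( sin Δλ · cos φ₂ , cos φ₁ · sin φ₂ − sin φ₁ · cos φ₂ · cos Δλ )
  = atan2(0.55146, -0.79000) = 145.083° → normalised to [0°, 360°): 145.083°.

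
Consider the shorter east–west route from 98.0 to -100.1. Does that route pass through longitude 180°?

Naïve |-100.1 − 98.0| = 198.1° > 180°, so the shorter arc goes the other way round — across 180°.
Signed shortest Δλ = ((-100.1 − 98.0 + 180) mod 360) − 180 = 161.9°.
Going east by 161.9° from +98.0° passes through 180° before reaching -100.1°.

Yes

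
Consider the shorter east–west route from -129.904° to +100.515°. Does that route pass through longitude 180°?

Naïve |100.515 − -129.904| = 230.419° > 180°, so the shorter arc goes the other way round — across 180°.
Signed shortest Δλ = ((100.515 − -129.904 + 180) mod 360) − 180 = -129.581°.
Going west by 129.581° from -129.904° passes through 180° before reaching +100.515°.

Yes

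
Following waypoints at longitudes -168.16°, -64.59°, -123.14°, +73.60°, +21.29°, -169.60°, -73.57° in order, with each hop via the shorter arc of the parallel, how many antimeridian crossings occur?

2

Leg 1: -168.16° → -64.59°, shortest Δλ = 103.57° (east) — does not cross 180°.
Leg 2: -64.59° → -123.14°, shortest Δλ = -58.55° (west) — does not cross 180°.
Leg 3: -123.14° → +73.60°, shortest Δλ = -163.26° (west) — crosses 180°.
Leg 4: +73.60° → +21.29°, shortest Δλ = -52.31° (west) — does not cross 180°.
Leg 5: +21.29° → -169.60°, shortest Δλ = 169.11° (east) — crosses 180°.
Leg 6: -169.60° → -73.57°, shortest Δλ = 96.03° (east) — does not cross 180°.
Total crossings: 2.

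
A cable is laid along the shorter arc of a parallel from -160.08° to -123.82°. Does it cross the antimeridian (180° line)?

No

Signed shortest Δλ = ((-123.82 − -160.08 + 180) mod 360) − 180 = 36.26°.
Going east by 36.26° from -160.08° reaches -123.82° without touching 180°.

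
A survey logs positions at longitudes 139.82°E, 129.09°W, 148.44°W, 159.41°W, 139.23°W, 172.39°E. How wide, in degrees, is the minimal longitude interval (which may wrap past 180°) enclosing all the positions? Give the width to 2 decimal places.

Sort the longitudes: -159.41°, -148.44°, -139.23°, -129.09°, +139.82°, +172.39°.
Eastward gaps between consecutive values (wrapping around): 10.97°, 9.21°, 10.14°, 268.91°, 32.57°, 28.20°.
Largest gap = 268.91° ⇒ minimal covering band is its complement: 360° − 268.91° = 91.09°.
Band runs from +139.82° eastward to -129.09°, crossing the antimeridian.

91.09°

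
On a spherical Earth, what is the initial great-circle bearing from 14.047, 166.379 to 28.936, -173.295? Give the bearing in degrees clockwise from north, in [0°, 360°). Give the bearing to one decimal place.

48.4°

Δλ = -173.295 − 166.379 = -339.674°; wrapped into (−180°, 180°]: 20.326°.
θ = atan2( sin Δλ · cos φ₂ , cos φ₁ · sin φ₂ − sin φ₁ · cos φ₂ · cos Δλ )
  = atan2(0.30400, 0.27017) = 48.371° → normalised to [0°, 360°): 48.371°.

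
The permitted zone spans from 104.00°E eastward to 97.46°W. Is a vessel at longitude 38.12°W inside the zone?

No

Band width going east from +104.00° to -97.46°: ((-97.46 − 104.00) mod 360) = 158.54°.
Offset of -38.12° east of the west edge: ((-38.12 − 104.00) mod 360) = 217.88°.
217.88° > 158.54° ⇒ outside.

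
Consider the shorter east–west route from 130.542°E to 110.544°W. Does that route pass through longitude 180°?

Yes

Naïve |-110.544 − 130.542| = 241.086° > 180°, so the shorter arc goes the other way round — across 180°.
Signed shortest Δλ = ((-110.544 − 130.542 + 180) mod 360) − 180 = 118.914°.
Going east by 118.914° from +130.542° passes through 180° before reaching -110.544°.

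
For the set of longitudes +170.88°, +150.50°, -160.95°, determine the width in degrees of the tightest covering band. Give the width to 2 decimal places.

48.55°

Sort the longitudes: -160.95°, +150.50°, +170.88°.
Eastward gaps between consecutive values (wrapping around): 311.45°, 20.38°, 28.17°.
Largest gap = 311.45° ⇒ minimal covering band is its complement: 360° − 311.45° = 48.55°.
Band runs from +150.50° eastward to -160.95°, crossing the antimeridian.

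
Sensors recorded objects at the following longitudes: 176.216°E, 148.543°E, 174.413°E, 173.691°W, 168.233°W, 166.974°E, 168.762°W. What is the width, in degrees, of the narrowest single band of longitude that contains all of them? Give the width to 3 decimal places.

Sort the longitudes: -173.691°, -168.762°, -168.233°, +148.543°, +166.974°, +174.413°, +176.216°.
Eastward gaps between consecutive values (wrapping around): 4.929°, 0.529°, 316.776°, 18.431°, 7.439°, 1.803°, 10.093°.
Largest gap = 316.776° ⇒ minimal covering band is its complement: 360° − 316.776° = 43.224°.
Band runs from +148.543° eastward to -168.233°, crossing the antimeridian.

43.224°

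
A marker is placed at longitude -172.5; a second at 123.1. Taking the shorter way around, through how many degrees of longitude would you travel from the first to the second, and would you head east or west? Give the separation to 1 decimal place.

Raw difference: 123.1 − -172.5 = 295.6°.
Normalise into (−180°, 180°]: 295.6° − 360° = -64.4°.
Negative ⇒ the second point lies to the west; separation 64.4°.

64.4° west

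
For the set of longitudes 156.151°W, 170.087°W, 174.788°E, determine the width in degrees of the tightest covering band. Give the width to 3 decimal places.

29.061°

Sort the longitudes: -170.087°, -156.151°, +174.788°.
Eastward gaps between consecutive values (wrapping around): 13.936°, 330.939°, 15.125°.
Largest gap = 330.939° ⇒ minimal covering band is its complement: 360° − 330.939° = 29.061°.
Band runs from +174.788° eastward to -156.151°, crossing the antimeridian.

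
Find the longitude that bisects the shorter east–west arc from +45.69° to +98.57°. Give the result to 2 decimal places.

+72.13°

Signed shortest Δλ from +45.69° to +98.57° is +52.88°.
Midpoint longitude = +45.69° + (+52.88°)/2 = +45.69° + 26.44° = +72.13°.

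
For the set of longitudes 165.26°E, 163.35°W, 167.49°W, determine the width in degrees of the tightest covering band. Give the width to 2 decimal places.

31.39°

Sort the longitudes: -167.49°, -163.35°, +165.26°.
Eastward gaps between consecutive values (wrapping around): 4.14°, 328.61°, 27.25°.
Largest gap = 328.61° ⇒ minimal covering band is its complement: 360° − 328.61° = 31.39°.
Band runs from +165.26° eastward to -163.35°, crossing the antimeridian.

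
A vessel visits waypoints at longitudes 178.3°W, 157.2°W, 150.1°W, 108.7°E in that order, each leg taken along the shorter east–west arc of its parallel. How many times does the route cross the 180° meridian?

Leg 1: -178.3° → -157.2°, shortest Δλ = 21.1° (east) — does not cross 180°.
Leg 2: -157.2° → -150.1°, shortest Δλ = 7.1° (east) — does not cross 180°.
Leg 3: -150.1° → +108.7°, shortest Δλ = -101.2° (west) — crosses 180°.
Total crossings: 1.

1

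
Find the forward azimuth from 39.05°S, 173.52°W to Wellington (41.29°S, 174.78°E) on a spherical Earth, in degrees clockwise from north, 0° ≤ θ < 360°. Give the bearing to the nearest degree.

Δλ = 174.78 − -173.52 = 348.30°; wrapped into (−180°, 180°]: -11.70°.
θ = atan2( sin Δλ · cos φ₂ , cos φ₁ · sin φ₂ − sin φ₁ · cos φ₂ · cos Δλ )
  = atan2(-0.15237, -0.04892) = -107.800° → normalised to [0°, 360°): 252.200°.

252°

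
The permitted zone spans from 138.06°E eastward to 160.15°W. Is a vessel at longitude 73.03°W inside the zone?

No

Band width going east from +138.06° to -160.15°: ((-160.15 − 138.06) mod 360) = 61.79°.
Offset of -73.03° east of the west edge: ((-73.03 − 138.06) mod 360) = 148.91°.
148.91° > 61.79° ⇒ outside.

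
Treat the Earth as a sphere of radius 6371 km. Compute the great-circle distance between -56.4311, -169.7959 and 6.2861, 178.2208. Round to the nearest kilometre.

Δλ = 178.2208 − -169.7959 = 348.0167°; wrapped into (−180°, 180°]: -11.9833°.
Δφ = 6.2861 − -56.4311 = 62.7172°.
a = sin²(Δφ/2) + cos φ₁ · cos φ₂ · sin²(Δλ/2) = 0.276797.
c = 2·atan2(√a, √(1−a)) = 1.10805 rad → d = 6371·c ≈ 7059.40 km.

7059 km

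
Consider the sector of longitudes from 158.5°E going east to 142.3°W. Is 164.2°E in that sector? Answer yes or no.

Band width going east from +158.5° to -142.3°: ((-142.3 − 158.5) mod 360) = 59.2°.
Offset of +164.2° east of the west edge: ((164.2 − 158.5) mod 360) = 5.7°.
5.7° ≤ 59.2° ⇒ inside.

Yes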